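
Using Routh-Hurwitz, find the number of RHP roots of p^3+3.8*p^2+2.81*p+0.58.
Routh array:
p^3: [1, 2.81]; p^2: [3.8, 0.58]; p^1: [2.65737]; p^0: [0.58]
First column: [1, 3.8, 2.65737, 0.58]. Sign changes = RHP roots = 0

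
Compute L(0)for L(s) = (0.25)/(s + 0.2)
DC gain = L(0) = num(0)/den(0) = 0.25/0.2 = 1.25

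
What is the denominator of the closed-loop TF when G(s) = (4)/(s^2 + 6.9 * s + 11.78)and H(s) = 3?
Characteristic poly = G_den * H_den + G_num * H_num = (s^2 + 6.9*s + 11.78) + (12) = s^2 + 6.9*s + 23.78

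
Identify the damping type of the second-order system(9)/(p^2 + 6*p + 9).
Standard form: ωn²/(p²+2ζωn·p+ωn²) gives ωn=3, ζ=1.
Critically damped (ζ = 1)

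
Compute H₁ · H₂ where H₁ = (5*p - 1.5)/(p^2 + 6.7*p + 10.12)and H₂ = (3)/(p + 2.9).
Series: H = H₁ · H₂ = (n₁·n₂)/(d₁·d₂).
Num: n₁·n₂ = 15*p - 4.5. Den: d₁·d₂ = p^3 + 9.6*p^2 + 29.55*p + 29.348.
H(p) = (15*p - 4.5)/(p^3 + 9.6*p^2 + 29.55*p + 29.348)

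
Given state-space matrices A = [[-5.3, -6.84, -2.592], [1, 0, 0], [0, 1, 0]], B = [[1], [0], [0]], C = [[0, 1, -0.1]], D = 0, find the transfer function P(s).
P(s) = C(sI - A)⁻¹B + D.
Characteristic polynomial det(sI - A) = s^3 + 5.3*s^2 + 6.84*s + 2.592.
Numerator from C·adj(sI-A)·B + D·det(sI-A) = s - 0.1.
P(s) = (s - 0.1)/(s^3 + 5.3*s^2 + 6.84*s + 2.592)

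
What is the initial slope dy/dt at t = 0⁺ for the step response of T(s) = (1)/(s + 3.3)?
IVT: y'(0⁺) = lim_{s→∞} s²·Y(s) = lim_{s→∞} s·T(s).
deg(num) = 0, deg(den) = 1, relative degree = 1, so s·T(s) → (leading num)/(leading den) = 1/1 = 1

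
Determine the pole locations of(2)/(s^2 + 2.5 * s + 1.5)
Set denominator = 0: s^2 + 2.5*s + 1.5 = (s + 1.5)(s + 1) = 0 → Poles: -1, -1.5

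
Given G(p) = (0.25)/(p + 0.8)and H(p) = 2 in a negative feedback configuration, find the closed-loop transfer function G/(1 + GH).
Closed-loop T = G/(1+GH).
Numerator: G_num * H_den = 0.25.
Denominator: G_den * H_den + G_num * H_num = (p + 0.8) + (0.5) = p + 1.3.
T(p) = (0.25)/(p + 1.3)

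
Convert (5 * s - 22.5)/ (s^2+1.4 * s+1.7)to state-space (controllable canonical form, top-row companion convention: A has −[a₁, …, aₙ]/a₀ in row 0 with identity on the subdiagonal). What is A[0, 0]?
Reachable canonical form for den = s^2 + 1.4*s + 1.7: top row of A = -[a₁,a₂,...,aₙ]/a₀, ones on the subdiagonal, zeros elsewhere.
A = [[-1.4, -1.7], [1, 0]].
A[0,0] = -1.4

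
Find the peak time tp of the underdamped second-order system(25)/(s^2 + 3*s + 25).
Standard form: ωn²/(s²+2ζωn·s+ωn²) → ωn = 5, ζ = 0.3.
ωd = ωn·√(1-ζ²) = 5·√(1-0.3²) = 4.77.
tp = π/ωd = π/4.77 = 0.6587 s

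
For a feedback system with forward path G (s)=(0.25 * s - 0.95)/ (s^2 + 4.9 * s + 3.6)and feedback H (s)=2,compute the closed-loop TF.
Closed-loop T = G/(1+GH).
Numerator: G_num * H_den = 0.25*s - 0.95.
Denominator: G_den * H_den + G_num * H_num = (s^2 + 4.9*s + 3.6) + (0.5*s - 1.9) = s^2 + 5.4*s + 1.7.
T(s) = (0.25*s - 0.95)/(s^2 + 5.4*s + 1.7)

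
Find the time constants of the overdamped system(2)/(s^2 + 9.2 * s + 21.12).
Overdamped: real poles at -4.4, -4.8. τ = -1/pole → τ₁ = 0.2273, τ₂ = 0.2083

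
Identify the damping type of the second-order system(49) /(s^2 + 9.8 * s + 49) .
Standard form: ωn²/(s²+2ζωn·s+ωn²) gives ωn=7, ζ=0.7.
Underdamped (ζ = 0.7 < 1)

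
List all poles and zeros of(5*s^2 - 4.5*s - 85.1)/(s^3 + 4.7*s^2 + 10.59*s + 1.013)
Set denominator = 0: s^3 + 4.7*s^2 + 10.59*s + 1.013 = (s + 0.1)(s^2 + 4.6*s + 10.13) = 0 → Poles: -0.1, -2.3 + 2.2j, -2.3 - 2.2j
Set numerator = 0: 5*s^2 - 4.5*s - 85.1 = 5*(s - 4.6)(s + 3.7) = 0 → Zeros: -3.7, 4.6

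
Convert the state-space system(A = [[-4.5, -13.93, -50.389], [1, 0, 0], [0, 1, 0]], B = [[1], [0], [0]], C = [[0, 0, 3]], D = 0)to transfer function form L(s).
L(s) = C(sI - A)⁻¹B + D.
Characteristic polynomial det(sI - A) = s^3 + 4.5*s^2 + 13.93*s + 50.389.
Numerator from C·adj(sI-A)·B + D·det(sI-A) = 3.
L(s) = (3)/(s^3 + 4.5*s^2 + 13.93*s + 50.389)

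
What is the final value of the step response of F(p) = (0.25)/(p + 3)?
FVT: lim_{t→∞} y(t) = lim_{p→0} p*Y(p) where Y(p) = F(p)/p.
= lim_{p→0} F(p) = F(0) = num(0)/den(0) = 0.25/3 = 0.08333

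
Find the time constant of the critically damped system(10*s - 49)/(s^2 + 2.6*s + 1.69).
Critically damped (ζ = 1): repeated real pole at -1.3, -1.3. τ = -1/pole = 0.7692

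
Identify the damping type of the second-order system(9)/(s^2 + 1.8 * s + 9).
Standard form: ωn²/(s²+2ζωn·s+ωn²) gives ωn=3, ζ=0.3.
Underdamped (ζ = 0.3 < 1)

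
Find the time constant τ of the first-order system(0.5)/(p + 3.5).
First-order system: τ = -1/pole. Pole = -3.5. τ = -1/(-3.5) = 0.2857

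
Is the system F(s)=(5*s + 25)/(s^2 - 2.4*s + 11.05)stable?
Denominator: s^2 - 2.4*s + 11.05. Poles: 1.2 + 3.1j, 1.2 - 3.1j. All Re(p)<0: No (unstable)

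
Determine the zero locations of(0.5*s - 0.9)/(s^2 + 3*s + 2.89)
Set numerator = 0: 0.5*s - 0.9 = 0 → Zeros: 1.8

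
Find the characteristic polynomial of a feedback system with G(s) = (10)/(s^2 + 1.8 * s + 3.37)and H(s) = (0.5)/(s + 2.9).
Characteristic poly = G_den * H_den + G_num * H_num = (s^3 + 4.7*s^2 + 8.59*s + 9.773) + (5) = s^3 + 4.7*s^2 + 8.59*s + 14.773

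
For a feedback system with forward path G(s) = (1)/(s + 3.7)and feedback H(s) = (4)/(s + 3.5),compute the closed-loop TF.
Closed-loop T = G/(1+GH).
Numerator: G_num * H_den = s + 3.5.
Denominator: G_den * H_den + G_num * H_num = (s^2 + 7.2*s + 12.95) + (4) = s^2 + 7.2*s + 16.95.
T(s) = (s + 3.5)/(s^2 + 7.2*s + 16.95)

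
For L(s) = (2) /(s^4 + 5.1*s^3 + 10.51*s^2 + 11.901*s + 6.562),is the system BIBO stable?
Denominator: s^4 + 5.1*s^3 + 10.51*s^2 + 11.901*s + 6.562 = (s + 2)(s + 1.7)(s^2 + 1.4*s + 1.93). Poles: -0.7 + 1.2j, -0.7 - 1.2j, -1.7, -2. All Re(p)<0: Yes (stable)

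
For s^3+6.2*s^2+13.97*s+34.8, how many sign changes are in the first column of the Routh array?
Routh array:
s^3: [1, 13.97]; s^2: [6.2, 34.8]; s^1: [8.3571]; s^0: [34.8]
First column: [1, 6.2, 8.3571, 34.8]. Sign changes = 0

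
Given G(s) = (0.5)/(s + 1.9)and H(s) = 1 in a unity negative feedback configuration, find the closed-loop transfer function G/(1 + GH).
Closed-loop T = G/(1+GH).
Numerator: G_num * H_den = 0.5.
Denominator: G_den * H_den + G_num * H_num = (s + 1.9) + (0.5) = s + 2.4.
T(s) = (0.5)/(s + 2.4)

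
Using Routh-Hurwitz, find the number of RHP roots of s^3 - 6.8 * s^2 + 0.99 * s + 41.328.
Routh array:
s^3: [1, 0.99]; s^2: [-6.8, 41.328]; s^1: [7.06765]; s^0: [41.328]
First column: [1, -6.8, 7.06765, 41.328]. Sign changes = RHP roots = 2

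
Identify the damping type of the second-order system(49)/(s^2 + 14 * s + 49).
Standard form: ωn²/(s²+2ζωn·s+ωn²) gives ωn=7, ζ=1.
Critically damped (ζ = 1)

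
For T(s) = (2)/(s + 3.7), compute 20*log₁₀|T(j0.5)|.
Substitute s = j*0.5: T(j0.5) = 0.530846 - 0.071736j.
|T(j0.5)| = sqrt(Re² + Im²) = 0.5357.
20*log₁₀(0.5357) = -5.42 dB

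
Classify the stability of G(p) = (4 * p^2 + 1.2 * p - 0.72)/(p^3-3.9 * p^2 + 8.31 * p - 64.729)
Denominator: p^3 - 3.9*p^2 + 8.31*p - 64.729 = (p - 4.9)(p^2 + p + 13.21). Poles: -0.5 + 3.6j, -0.5 - 3.6j, 4.9. Unstable (1 pole(s) in RHP)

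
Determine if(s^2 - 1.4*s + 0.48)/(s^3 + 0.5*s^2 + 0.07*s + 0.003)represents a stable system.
Denominator: s^3 + 0.5*s^2 + 0.07*s + 0.003 = (s + 0.1)(s + 0.3)(s + 0.1). Poles: -0.1, -0.1, -0.3. All Re(p)<0: Yes (stable)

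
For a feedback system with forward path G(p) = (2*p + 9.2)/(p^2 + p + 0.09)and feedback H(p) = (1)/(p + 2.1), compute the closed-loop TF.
Closed-loop T = G/(1+GH).
Numerator: G_num * H_den = 2*p^2 + 13.4*p + 19.32.
Denominator: G_den * H_den + G_num * H_num = (p^3 + 3.1*p^2 + 2.19*p + 0.189) + (2*p + 9.2) = p^3 + 3.1*p^2 + 4.19*p + 9.389.
T(p) = (2*p^2 + 13.4*p + 19.32)/(p^3 + 3.1*p^2 + 4.19*p + 9.389)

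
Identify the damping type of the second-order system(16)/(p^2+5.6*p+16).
Standard form: ωn²/(p²+2ζωn·p+ωn²) gives ωn=4, ζ=0.7.
Underdamped (ζ = 0.7 < 1)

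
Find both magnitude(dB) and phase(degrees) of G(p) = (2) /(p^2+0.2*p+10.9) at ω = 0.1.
Substitute p = j*0.1: G(j0.1) = 0.183654 - 0.000337289j.
|G| = 20*log₁₀(sqrt(Re²+Im²)) = -14.72 dB.
∠G = atan2(Im, Re) = -0.11°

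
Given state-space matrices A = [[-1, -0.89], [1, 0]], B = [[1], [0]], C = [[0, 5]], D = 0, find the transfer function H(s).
H(s) = C(sI - A)⁻¹B + D.
Characteristic polynomial det(sI - A) = s^2 + s + 0.89.
Numerator from C·adj(sI-A)·B + D·det(sI-A) = 5.
H(s) = (5)/(s^2 + s + 0.89)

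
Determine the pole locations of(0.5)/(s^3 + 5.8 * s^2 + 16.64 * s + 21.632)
Set denominator = 0: s^3 + 5.8*s^2 + 16.64*s + 21.632 = (s + 2.6)(s^2 + 3.2*s + 8.32) = 0 → Poles: -1.6 + 2.4j, -1.6 - 2.4j, -2.6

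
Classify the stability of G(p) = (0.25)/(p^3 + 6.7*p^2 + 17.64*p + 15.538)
Denominator: p^3 + 6.7*p^2 + 17.64*p + 15.538 = (p + 1.7)(p^2 + 5*p + 9.14). Poles: -1.7, -2.5 + 1.7j, -2.5 - 1.7j. Stable (all poles in LHP)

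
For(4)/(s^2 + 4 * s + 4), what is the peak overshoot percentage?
Standard form: ωn²/(s²+2ζωn·s+ωn²) → ωn = 2, ζ = 1.
ζ ≥ 1, so the response is non-oscillatory: peak overshoot = 0%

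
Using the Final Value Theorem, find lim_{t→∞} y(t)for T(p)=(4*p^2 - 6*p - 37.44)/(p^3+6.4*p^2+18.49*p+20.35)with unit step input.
FVT: lim_{t→∞} y(t) = lim_{p→0} p*Y(p) where Y(p) = T(p)/p.
= lim_{p→0} T(p) = T(0) = num(0)/den(0) = -37.44/20.35 = -1.84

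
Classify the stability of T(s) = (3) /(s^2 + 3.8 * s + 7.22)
Denominator: s^2 + 3.8*s + 7.22. Poles: -1.9 + 1.9j, -1.9 - 1.9j. Stable (all poles in LHP)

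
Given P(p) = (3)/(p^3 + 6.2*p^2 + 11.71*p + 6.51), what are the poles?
Set denominator = 0: p^3 + 6.2*p^2 + 11.71*p + 6.51 = (p + 2.1)(p + 1)(p + 3.1) = 0 → Poles: -1, -2.1, -3.1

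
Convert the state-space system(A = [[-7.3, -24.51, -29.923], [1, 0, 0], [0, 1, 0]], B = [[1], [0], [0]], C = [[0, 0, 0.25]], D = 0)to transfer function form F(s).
F(s) = C(sI - A)⁻¹B + D.
Characteristic polynomial det(sI - A) = s^3 + 7.3*s^2 + 24.51*s + 29.923.
Numerator from C·adj(sI-A)·B + D·det(sI-A) = 0.25.
F(s) = (0.25)/(s^3 + 7.3*s^2 + 24.51*s + 29.923)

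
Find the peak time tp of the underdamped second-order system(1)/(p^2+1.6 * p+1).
Standard form: ωn²/(p²+2ζωn·p+ωn²) → ωn = 1, ζ = 0.8.
ωd = ωn·√(1-ζ²) = 1·√(1-0.8²) = 0.6.
tp = π/ωd = π/0.6 = 5.236 s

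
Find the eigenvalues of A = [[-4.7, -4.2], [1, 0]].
Eigenvalues solve det(λI - A) = 0.
Characteristic polynomial: λ^2 + 4.7*λ + 4.2 = 0.
Factor: (λ + 1.2)(λ + 3.5) = 0.
Roots: -1.2, -3.5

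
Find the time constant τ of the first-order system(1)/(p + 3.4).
First-order system: τ = -1/pole. Pole = -3.4. τ = -1/(-3.4) = 0.2941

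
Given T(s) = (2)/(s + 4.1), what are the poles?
Set denominator = 0: s + 4.1 = 0 → Poles: -4.1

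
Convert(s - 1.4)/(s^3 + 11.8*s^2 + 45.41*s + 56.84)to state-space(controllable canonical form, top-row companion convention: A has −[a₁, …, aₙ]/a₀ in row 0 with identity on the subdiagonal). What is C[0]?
Reachable canonical form: C = numerator coefficients (right-aligned, zero-padded to length n).
num = s - 1.4, C = [[0, 1, -1.4]].
C[0] = 0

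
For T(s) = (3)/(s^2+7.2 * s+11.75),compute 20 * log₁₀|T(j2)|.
Substitute s = j*2: T(j2) = 0.0869411 - 0.161542j.
|T(j2)| = sqrt(Re² + Im²) = 0.1835.
20*log₁₀(0.1835) = -14.73 dB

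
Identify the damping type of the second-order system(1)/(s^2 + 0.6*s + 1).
Standard form: ωn²/(s²+2ζωn·s+ωn²) gives ωn=1, ζ=0.3.
Underdamped (ζ = 0.3 < 1)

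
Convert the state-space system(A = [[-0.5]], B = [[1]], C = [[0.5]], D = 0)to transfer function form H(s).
H(s) = C(sI - A)⁻¹B + D.
Characteristic polynomial det(sI - A) = s + 0.5.
Numerator from C·adj(sI-A)·B + D·det(sI-A) = 0.5.
H(s) = (0.5)/(s + 0.5)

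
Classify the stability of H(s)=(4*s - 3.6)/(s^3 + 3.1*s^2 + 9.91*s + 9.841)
Denominator: s^3 + 3.1*s^2 + 9.91*s + 9.841 = (s + 1.3)(s^2 + 1.8*s + 7.57). Poles: -0.9 + 2.6j, -0.9 - 2.6j, -1.3. Stable (all poles in LHP)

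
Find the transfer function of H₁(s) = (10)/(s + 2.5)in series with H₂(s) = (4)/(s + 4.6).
Series: H = H₁ · H₂ = (n₁·n₂)/(d₁·d₂).
Num: n₁·n₂ = 40. Den: d₁·d₂ = s^2 + 7.1*s + 11.5.
H(s) = (40)/(s^2 + 7.1*s + 11.5)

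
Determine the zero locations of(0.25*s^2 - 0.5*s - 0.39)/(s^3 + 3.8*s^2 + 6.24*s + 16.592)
Set numerator = 0: 0.25*s^2 - 0.5*s - 0.39 = 0.25*(s - 2.6)(s + 0.6) = 0 → Zeros: -0.6, 2.6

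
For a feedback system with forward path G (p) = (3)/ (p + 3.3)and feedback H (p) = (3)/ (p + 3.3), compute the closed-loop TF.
Closed-loop T = G/(1+GH).
Numerator: G_num * H_den = 3*p + 9.9.
Denominator: G_den * H_den + G_num * H_num = (p^2 + 6.6*p + 10.89) + (9) = p^2 + 6.6*p + 19.89.
T(p) = (3*p + 9.9)/(p^2 + 6.6*p + 19.89)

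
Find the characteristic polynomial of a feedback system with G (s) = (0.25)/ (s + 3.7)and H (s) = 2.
Characteristic poly = G_den * H_den + G_num * H_num = (s + 3.7) + (0.5) = s + 4.2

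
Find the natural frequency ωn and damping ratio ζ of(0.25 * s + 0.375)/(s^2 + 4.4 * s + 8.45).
Underdamped: complex pole -2.2 + 1.9j. ωn = |pole| = 2.907, ζ = -Re(pole)/ωn = 0.7568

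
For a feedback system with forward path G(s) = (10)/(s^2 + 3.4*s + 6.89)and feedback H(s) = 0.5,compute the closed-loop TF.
Closed-loop T = G/(1+GH).
Numerator: G_num * H_den = 10.
Denominator: G_den * H_den + G_num * H_num = (s^2 + 3.4*s + 6.89) + (5) = s^2 + 3.4*s + 11.89.
T(s) = (10)/(s^2 + 3.4*s + 11.89)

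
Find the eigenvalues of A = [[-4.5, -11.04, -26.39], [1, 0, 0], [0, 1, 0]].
Eigenvalues solve det(λI - A) = 0.
Characteristic polynomial: λ^3 + 4.5*λ^2 + 11.04*λ + 26.39 = 0.
Factor: (λ + 3.5)(λ^2 + λ + 7.54) = 0.
Roots: -0.5 + 2.7j, -0.5 - 2.7j, -3.5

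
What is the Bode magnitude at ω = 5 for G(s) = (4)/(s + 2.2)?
Substitute s = j*5: G(j5) = 0.294906 - 0.670241j.
|G(j5)| = sqrt(Re² + Im²) = 0.7323.
20*log₁₀(0.7323) = -2.71 dB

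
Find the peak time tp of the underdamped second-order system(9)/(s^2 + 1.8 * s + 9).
Standard form: ωn²/(s²+2ζωn·s+ωn²) → ωn = 3, ζ = 0.3.
ωd = ωn·√(1-ζ²) = 3·√(1-0.3²) = 2.862.
tp = π/ωd = π/2.862 = 1.098 s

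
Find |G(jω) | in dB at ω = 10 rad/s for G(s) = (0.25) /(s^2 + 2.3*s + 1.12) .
Substitute s = j*10: G(j10) = -0.00239854 - 0.000557914j.
|G(j10)| = sqrt(Re² + Im²) = 0.002463.
20*log₁₀(0.002463) = -52.17 dB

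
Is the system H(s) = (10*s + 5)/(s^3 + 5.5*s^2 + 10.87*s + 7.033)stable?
Denominator: s^3 + 5.5*s^2 + 10.87*s + 7.033 = (s + 1.3)(s^2 + 4.2*s + 5.41). Poles: -1.3, -2.1 + 1j, -2.1 - 1j. All Re(p)<0: Yes (stable)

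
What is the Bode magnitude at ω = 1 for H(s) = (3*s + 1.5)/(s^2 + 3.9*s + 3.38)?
Substitute s = j*1: H(j1) = 0.731518 + 0.0617982j.
|H(j1)| = sqrt(Re² + Im²) = 0.7341.
20*log₁₀(0.7341) = -2.68 dB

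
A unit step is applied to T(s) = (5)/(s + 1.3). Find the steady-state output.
FVT: lim_{t→∞} y(t) = lim_{s→0} s*Y(s) where Y(s) = T(s)/s.
= lim_{s→0} T(s) = T(0) = num(0)/den(0) = 5/1.3 = 3.846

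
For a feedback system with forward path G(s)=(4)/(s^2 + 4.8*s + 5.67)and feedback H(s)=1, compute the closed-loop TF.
Closed-loop T = G/(1+GH).
Numerator: G_num * H_den = 4.
Denominator: G_den * H_den + G_num * H_num = (s^2 + 4.8*s + 5.67) + (4) = s^2 + 4.8*s + 9.67.
T(s) = (4)/(s^2 + 4.8*s + 9.67)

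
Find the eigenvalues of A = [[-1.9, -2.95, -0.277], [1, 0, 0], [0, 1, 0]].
Eigenvalues solve det(λI - A) = 0.
Characteristic polynomial: λ^3 + 1.9*λ^2 + 2.95*λ + 0.277 = 0.
Factor: (λ + 0.1)(λ^2 + 1.8*λ + 2.77) = 0.
Roots: -0.1, -0.9 + 1.4j, -0.9 - 1.4j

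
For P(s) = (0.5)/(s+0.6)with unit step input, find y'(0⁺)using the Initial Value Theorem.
IVT: y'(0⁺) = lim_{s→∞} s²·Y(s) = lim_{s→∞} s·P(s).
deg(num) = 0, deg(den) = 1, relative degree = 1, so s·P(s) → (leading num)/(leading den) = 0.5/1 = 0.5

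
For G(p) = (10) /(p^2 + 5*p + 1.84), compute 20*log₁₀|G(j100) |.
Substitute p = j*100: G(j100) = -0.000997689 - 4.98936e-05j.
|G(j100)| = sqrt(Re² + Im²) = 0.0009989.
20*log₁₀(0.0009989) = -60.01 dB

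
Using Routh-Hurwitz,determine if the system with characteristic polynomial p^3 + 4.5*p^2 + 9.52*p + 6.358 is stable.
Routh array:
p^3: [1, 9.52]; p^2: [4.5, 6.358]; p^1: [8.10711]; p^0: [6.358]
First column: [1, 4.5, 8.10711, 6.358]. Sign changes = 0.
Yes, stable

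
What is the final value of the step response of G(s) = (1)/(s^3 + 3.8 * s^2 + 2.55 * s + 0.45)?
FVT: lim_{t→∞} y(t) = lim_{s→0} s*Y(s) where Y(s) = G(s)/s.
= lim_{s→0} G(s) = G(0) = num(0)/den(0) = 1/0.45 = 2.222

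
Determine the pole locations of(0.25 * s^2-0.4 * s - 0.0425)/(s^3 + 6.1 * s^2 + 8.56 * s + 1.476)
Set denominator = 0: s^3 + 6.1*s^2 + 8.56*s + 1.476 = (s + 0.2)(s + 4.1)(s + 1.8) = 0 → Poles: -0.2, -1.8, -4.1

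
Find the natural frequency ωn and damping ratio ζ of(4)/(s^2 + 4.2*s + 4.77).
Underdamped: complex pole -2.1 + 0.6j. ωn = |pole| = 2.184, ζ = -Re(pole)/ωn = 0.9615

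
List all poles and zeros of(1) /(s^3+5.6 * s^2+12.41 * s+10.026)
Set denominator = 0: s^3 + 5.6*s^2 + 12.41*s + 10.026 = (s + 1.8)(s^2 + 3.8*s + 5.57) = 0 → Poles: -1.8, -1.9 + 1.4j, -1.9 - 1.4j
Numerator is a nonzero constant (1) → Zeros: none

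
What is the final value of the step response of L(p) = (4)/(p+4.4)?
FVT: lim_{t→∞} y(t) = lim_{p→0} p*Y(p) where Y(p) = L(p)/p.
= lim_{p→0} L(p) = L(0) = num(0)/den(0) = 4/4.4 = 0.9091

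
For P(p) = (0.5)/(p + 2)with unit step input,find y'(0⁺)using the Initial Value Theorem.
IVT: y'(0⁺) = lim_{p→∞} p²·Y(p) = lim_{p→∞} p·P(p).
deg(num) = 0, deg(den) = 1, relative degree = 1, so p·P(p) → (leading num)/(leading den) = 0.5/1 = 0.5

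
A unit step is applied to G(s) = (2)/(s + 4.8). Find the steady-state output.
FVT: lim_{t→∞} y(t) = lim_{s→0} s*Y(s) where Y(s) = G(s)/s.
= lim_{s→0} G(s) = G(0) = num(0)/den(0) = 2/4.8 = 0.4167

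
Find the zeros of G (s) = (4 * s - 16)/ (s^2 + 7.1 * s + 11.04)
Set numerator = 0: 4*s - 16 = 0 → Zeros: 4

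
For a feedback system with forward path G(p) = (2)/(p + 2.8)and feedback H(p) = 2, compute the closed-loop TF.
Closed-loop T = G/(1+GH).
Numerator: G_num * H_den = 2.
Denominator: G_den * H_den + G_num * H_num = (p + 2.8) + (4) = p + 6.8.
T(p) = (2)/(p + 6.8)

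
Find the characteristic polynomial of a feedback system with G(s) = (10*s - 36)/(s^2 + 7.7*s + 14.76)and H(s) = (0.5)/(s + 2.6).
Characteristic poly = G_den * H_den + G_num * H_num = (s^3 + 10.3*s^2 + 34.78*s + 38.376) + (5*s - 18) = s^3 + 10.3*s^2 + 39.78*s + 20.376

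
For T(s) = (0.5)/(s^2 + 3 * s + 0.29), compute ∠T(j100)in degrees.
Substitute s = j*100: T(j100) = -4.99565e-05 - 1.49874e-06j.
∠T(j100) = atan2(Im, Re) = atan2(-1.49874e-06, -4.99565e-05) = -178.28°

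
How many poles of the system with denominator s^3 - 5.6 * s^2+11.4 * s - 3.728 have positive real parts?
s^3 - 5.6*s^2 + 11.4*s - 3.728 = (s - 0.4)(s^2 - 5.2*s + 9.32). Poles: 0.4, 2.6 + 1.6j, 2.6 - 1.6j. RHP poles (Re>0): 3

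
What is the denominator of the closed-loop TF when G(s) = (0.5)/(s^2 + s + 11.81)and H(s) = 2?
Characteristic poly = G_den * H_den + G_num * H_num = (s^2 + s + 11.81) + (1) = s^2 + s + 12.81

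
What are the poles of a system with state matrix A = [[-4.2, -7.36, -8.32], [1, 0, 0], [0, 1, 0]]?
Eigenvalues solve det(λI - A) = 0.
Characteristic polynomial: λ^3 + 4.2*λ^2 + 7.36*λ + 8.32 = 0.
Factor: (λ + 2.6)(λ^2 + 1.6*λ + 3.2) = 0.
Roots: -0.8 + 1.6j, -0.8 - 1.6j, -2.6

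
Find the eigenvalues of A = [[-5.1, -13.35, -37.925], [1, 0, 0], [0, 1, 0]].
Eigenvalues solve det(λI - A) = 0.
Characteristic polynomial: λ^3 + 5.1*λ^2 + 13.35*λ + 37.925 = 0.
Factor: (λ + 4.1)(λ^2 + λ + 9.25) = 0.
Roots: -0.5 + 3j, -0.5 - 3j, -4.1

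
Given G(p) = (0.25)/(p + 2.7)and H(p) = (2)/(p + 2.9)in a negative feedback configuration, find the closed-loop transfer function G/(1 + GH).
Closed-loop T = G/(1+GH).
Numerator: G_num * H_den = 0.25*p + 0.725.
Denominator: G_den * H_den + G_num * H_num = (p^2 + 5.6*p + 7.83) + (0.5) = p^2 + 5.6*p + 8.33.
T(p) = (0.25*p + 0.725)/(p^2 + 5.6*p + 8.33)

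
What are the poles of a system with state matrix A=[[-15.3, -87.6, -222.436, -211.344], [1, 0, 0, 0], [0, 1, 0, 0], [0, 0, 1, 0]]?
Eigenvalues solve det(λI - A) = 0.
Characteristic polynomial: λ^4 + 15.3*λ^3 + 87.6*λ^2 + 222.436*λ + 211.344 = 0.
Factor: (λ + 4)(λ + 4.2)(λ + 3.7)(λ + 3.4) = 0.
Roots: -3.4, -3.7, -4, -4.2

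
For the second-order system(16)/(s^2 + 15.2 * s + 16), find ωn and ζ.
Standard form: ωn²/(s²+2ζωn·s+ωn²).
const=16=ωn² → ωn=4, s coeff=15.2=2ζωn → ζ=1.9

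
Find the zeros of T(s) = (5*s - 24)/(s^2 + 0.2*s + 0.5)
Set numerator = 0: 5*s - 24 = 0 → Zeros: 4.8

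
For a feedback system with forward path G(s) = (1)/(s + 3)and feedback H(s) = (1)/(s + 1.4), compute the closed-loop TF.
Closed-loop T = G/(1+GH).
Numerator: G_num * H_den = s + 1.4.
Denominator: G_den * H_den + G_num * H_num = (s^2 + 4.4*s + 4.2) + (1) = s^2 + 4.4*s + 5.2.
T(s) = (s + 1.4)/(s^2 + 4.4*s + 5.2)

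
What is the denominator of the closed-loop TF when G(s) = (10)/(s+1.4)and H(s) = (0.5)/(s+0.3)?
Characteristic poly = G_den * H_den + G_num * H_num = (s^2 + 1.7*s + 0.42) + (5) = s^2 + 1.7*s + 5.42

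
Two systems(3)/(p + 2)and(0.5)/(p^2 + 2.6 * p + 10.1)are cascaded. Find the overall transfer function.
Series: H = H₁ · H₂ = (n₁·n₂)/(d₁·d₂).
Num: n₁·n₂ = 1.5. Den: d₁·d₂ = p^3 + 4.6*p^2 + 15.3*p + 20.2.
H(p) = (1.5)/(p^3 + 4.6*p^2 + 15.3*p + 20.2)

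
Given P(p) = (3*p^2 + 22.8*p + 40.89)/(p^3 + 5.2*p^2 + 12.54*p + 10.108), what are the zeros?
Set numerator = 0: 3*p^2 + 22.8*p + 40.89 = 3*(p + 4.7)(p + 2.9) = 0 → Zeros: -2.9, -4.7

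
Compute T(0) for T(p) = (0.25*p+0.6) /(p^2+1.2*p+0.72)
DC gain = T(0) = num(0)/den(0) = 0.6/0.72 = 0.8333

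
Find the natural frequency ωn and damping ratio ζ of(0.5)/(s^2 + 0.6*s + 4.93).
Underdamped: complex pole -0.3 + 2.2j. ωn = |pole| = 2.22, ζ = -Re(pole)/ωn = 0.1351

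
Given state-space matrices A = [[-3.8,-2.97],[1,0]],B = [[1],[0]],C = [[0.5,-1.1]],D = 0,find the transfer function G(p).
G(p) = C(pI - A)⁻¹B + D.
Characteristic polynomial det(pI - A) = p^2 + 3.8*p + 2.97.
Numerator from C·adj(pI-A)·B + D·det(pI-A) = 0.5*p - 1.1.
G(p) = (0.5*p - 1.1)/(p^2 + 3.8*p + 2.97)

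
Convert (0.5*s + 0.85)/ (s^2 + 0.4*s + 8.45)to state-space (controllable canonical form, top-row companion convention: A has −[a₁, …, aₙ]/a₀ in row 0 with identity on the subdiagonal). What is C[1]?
Reachable canonical form: C = numerator coefficients (right-aligned, zero-padded to length n).
num = 0.5*s + 0.85, C = [[0.5, 0.85]].
C[1] = 0.85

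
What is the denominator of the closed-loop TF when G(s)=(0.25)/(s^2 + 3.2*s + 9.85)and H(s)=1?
Characteristic poly = G_den * H_den + G_num * H_num = (s^2 + 3.2*s + 9.85) + (0.25) = s^2 + 3.2*s + 10.1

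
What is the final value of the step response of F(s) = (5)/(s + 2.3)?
FVT: lim_{t→∞} y(t) = lim_{s→0} s*Y(s) where Y(s) = F(s)/s.
= lim_{s→0} F(s) = F(0) = num(0)/den(0) = 5/2.3 = 2.174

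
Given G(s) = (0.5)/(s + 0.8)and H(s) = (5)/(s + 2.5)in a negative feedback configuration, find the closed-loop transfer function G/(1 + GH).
Closed-loop T = G/(1+GH).
Numerator: G_num * H_den = 0.5*s + 1.25.
Denominator: G_den * H_den + G_num * H_num = (s^2 + 3.3*s + 2) + (2.5) = s^2 + 3.3*s + 4.5.
T(s) = (0.5*s + 1.25)/(s^2 + 3.3*s + 4.5)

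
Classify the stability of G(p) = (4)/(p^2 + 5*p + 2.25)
Denominator: p^2 + 5*p + 2.25 = (p + 0.5)(p + 4.5). Poles: -0.5, -4.5. Stable (all poles in LHP)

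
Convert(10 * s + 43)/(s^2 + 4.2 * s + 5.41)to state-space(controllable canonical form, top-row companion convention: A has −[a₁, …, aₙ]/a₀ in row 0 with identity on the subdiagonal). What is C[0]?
Reachable canonical form: C = numerator coefficients (right-aligned, zero-padded to length n).
num = 10*s + 43, C = [[10, 43]].
C[0] = 10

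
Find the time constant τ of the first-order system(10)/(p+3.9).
First-order system: τ = -1/pole. Pole = -3.9. τ = -1/(-3.9) = 0.2564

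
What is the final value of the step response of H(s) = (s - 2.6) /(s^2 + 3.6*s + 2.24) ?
FVT: lim_{t→∞} y(t) = lim_{s→0} s*Y(s) where Y(s) = H(s)/s.
= lim_{s→0} H(s) = H(0) = num(0)/den(0) = -2.6/2.24 = -1.161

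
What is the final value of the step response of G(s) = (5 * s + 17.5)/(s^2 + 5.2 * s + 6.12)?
FVT: lim_{t→∞} y(t) = lim_{s→0} s*Y(s) where Y(s) = G(s)/s.
= lim_{s→0} G(s) = G(0) = num(0)/den(0) = 17.5/6.12 = 2.859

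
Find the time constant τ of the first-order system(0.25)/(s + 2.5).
First-order system: τ = -1/pole. Pole = -2.5. τ = -1/(-2.5) = 0.4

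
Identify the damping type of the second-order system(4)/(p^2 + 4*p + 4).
Standard form: ωn²/(p²+2ζωn·p+ωn²) gives ωn=2, ζ=1.
Critically damped (ζ = 1)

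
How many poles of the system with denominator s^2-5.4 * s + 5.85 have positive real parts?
s^2 - 5.4*s + 5.85 = (s - 1.5)(s - 3.9). Poles: 1.5, 3.9. RHP poles (Re>0): 2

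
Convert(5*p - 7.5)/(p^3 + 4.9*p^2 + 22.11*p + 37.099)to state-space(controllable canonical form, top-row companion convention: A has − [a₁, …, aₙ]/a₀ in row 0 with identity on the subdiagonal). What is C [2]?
Reachable canonical form: C = numerator coefficients (right-aligned, zero-padded to length n).
num = 5*p - 7.5, C = [[0, 5, -7.5]].
C[2] = -7.5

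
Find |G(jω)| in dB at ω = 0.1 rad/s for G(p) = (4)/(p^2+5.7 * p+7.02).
Substitute p = j*0.1: G(j0.1) = 0.566865 - 0.0460932j.
|G(j0.1)| = sqrt(Re² + Im²) = 0.5687.
20*log₁₀(0.5687) = -4.90 dB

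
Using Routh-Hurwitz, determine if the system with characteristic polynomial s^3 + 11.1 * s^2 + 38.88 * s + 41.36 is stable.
Routh array:
s^3: [1, 38.88]; s^2: [11.1, 41.36]; s^1: [35.1539]; s^0: [41.36]
First column: [1, 11.1, 35.1539, 41.36]. Sign changes = 0.
Yes, stable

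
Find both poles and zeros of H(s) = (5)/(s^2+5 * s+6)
Set denominator = 0: s^2 + 5*s + 6 = (s + 2)(s + 3) = 0 → Poles: -2, -3
Numerator is a nonzero constant (5) → Zeros: none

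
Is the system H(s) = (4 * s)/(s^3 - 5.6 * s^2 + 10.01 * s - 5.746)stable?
Denominator: s^3 - 5.6*s^2 + 10.01*s - 5.746 = (s - 2.6)(s - 1.3)(s - 1.7). Poles: 1.3, 1.7, 2.6. All Re(p)<0: No (unstable)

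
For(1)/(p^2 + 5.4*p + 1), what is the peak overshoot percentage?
Standard form: ωn²/(p²+2ζωn·p+ωn²) → ωn = 1, ζ = 2.7.
ζ ≥ 1, so the response is non-oscillatory: peak overshoot = 0%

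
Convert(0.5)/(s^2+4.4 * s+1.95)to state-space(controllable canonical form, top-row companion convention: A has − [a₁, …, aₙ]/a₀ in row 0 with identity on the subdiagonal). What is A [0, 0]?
Reachable canonical form for den = s^2 + 4.4*s + 1.95: top row of A = -[a₁,a₂,...,aₙ]/a₀, ones on the subdiagonal, zeros elsewhere.
A = [[-4.4, -1.95], [1, 0]].
A[0,0] = -4.4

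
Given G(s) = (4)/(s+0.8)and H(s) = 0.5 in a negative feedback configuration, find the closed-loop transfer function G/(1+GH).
Closed-loop T = G/(1+GH).
Numerator: G_num * H_den = 4.
Denominator: G_den * H_den + G_num * H_num = (s + 0.8) + (2) = s + 2.8.
T(s) = (4)/(s + 2.8)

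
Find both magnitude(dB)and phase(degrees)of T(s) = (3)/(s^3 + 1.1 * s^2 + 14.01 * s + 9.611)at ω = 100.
Substitute s = j*100: T(j100) = -3.30597e-08 + 3.00385e-06j.
|T| = 20*log₁₀(sqrt(Re²+Im²)) = -110.45 dB.
∠T = atan2(Im, Re) = 90.63° (principal value).
Summing the individual angle contributions Σ∠(j100 − zᵢ) − Σ∠(j100 − pₖ) over the 0 zero(s) and 3 pole(s), each followed continuously from ω = 0 (DC phase referenced to (−180°, 180°]), gives -269.37°, i.e. the principal value - 360°. Continuous Bode phase = -269.37°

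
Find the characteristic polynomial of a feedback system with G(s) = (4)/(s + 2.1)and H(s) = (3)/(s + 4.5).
Characteristic poly = G_den * H_den + G_num * H_num = (s^2 + 6.6*s + 9.45) + (12) = s^2 + 6.6*s + 21.45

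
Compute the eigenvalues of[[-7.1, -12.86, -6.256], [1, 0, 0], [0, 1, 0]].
Eigenvalues solve det(λI - A) = 0.
Characteristic polynomial: λ^3 + 7.1*λ^2 + 12.86*λ + 6.256 = 0.
Factor: (λ + 4.6)(λ + 0.8)(λ + 1.7) = 0.
Roots: -0.8, -1.7, -4.6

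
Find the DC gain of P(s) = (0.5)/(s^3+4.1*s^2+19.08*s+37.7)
DC gain = P(0) = num(0)/den(0) = 0.5/37.7 = 0.01326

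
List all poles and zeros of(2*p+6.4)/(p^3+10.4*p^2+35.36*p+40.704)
Set denominator = 0: p^3 + 10.4*p^2 + 35.36*p + 40.704 = (p + 4.8)(p^2 + 5.6*p + 8.48) = 0 → Poles: -2.8 + 0.8j, -2.8 - 0.8j, -4.8
Set numerator = 0: 2*p + 6.4 = 0 → Zeros: -3.2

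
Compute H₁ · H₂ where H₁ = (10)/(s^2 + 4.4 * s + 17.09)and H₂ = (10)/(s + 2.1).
Series: H = H₁ · H₂ = (n₁·n₂)/(d₁·d₂).
Num: n₁·n₂ = 100. Den: d₁·d₂ = s^3 + 6.5*s^2 + 26.33*s + 35.889.
H(s) = (100)/(s^3 + 6.5*s^2 + 26.33*s + 35.889)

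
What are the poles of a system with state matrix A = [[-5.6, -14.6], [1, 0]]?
Eigenvalues solve det(λI - A) = 0.
Characteristic polynomial: λ^2 + 5.6*λ + 14.6 = 0.
Roots: -2.8 + 2.6j, -2.8 - 2.6j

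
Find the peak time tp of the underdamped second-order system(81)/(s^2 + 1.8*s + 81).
Standard form: ωn²/(s²+2ζωn·s+ωn²) → ωn = 9, ζ = 0.1.
ωd = ωn·√(1-ζ²) = 9·√(1-0.1²) = 8.955.
tp = π/ωd = π/8.955 = 0.3508 s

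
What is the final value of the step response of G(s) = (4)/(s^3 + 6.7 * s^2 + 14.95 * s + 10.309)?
FVT: lim_{t→∞} y(t) = lim_{s→0} s*Y(s) where Y(s) = G(s)/s.
= lim_{s→0} G(s) = G(0) = num(0)/den(0) = 4/10.309 = 0.388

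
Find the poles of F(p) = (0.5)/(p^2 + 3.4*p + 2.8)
Set denominator = 0: p^2 + 3.4*p + 2.8 = (p + 1.4)(p + 2) = 0 → Poles: -1.4, -2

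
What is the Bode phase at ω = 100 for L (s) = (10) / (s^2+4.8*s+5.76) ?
Substitute s = j*100: L(j100) = -0.000998274 - 4.79448e-05j.
∠L(j100) = atan2(Im, Re) = atan2(-4.79448e-05, -0.000998274) = -177.25°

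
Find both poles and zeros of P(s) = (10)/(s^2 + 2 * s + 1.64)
Set denominator = 0: s^2 + 2*s + 1.64 = 0 → Poles: -1 + 0.8j, -1 - 0.8j
Numerator is a nonzero constant (10) → Zeros: none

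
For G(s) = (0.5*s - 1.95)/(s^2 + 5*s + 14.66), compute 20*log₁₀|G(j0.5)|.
Substitute s = j*0.5: G(j0.5) = -0.128447 + 0.0396334j.
|G(j0.5)| = sqrt(Re² + Im²) = 0.1344.
20*log₁₀(0.1344) = -17.43 dB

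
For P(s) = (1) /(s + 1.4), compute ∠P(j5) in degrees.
Substitute s = j*5: P(j5) = 0.0519288 - 0.18546j.
∠P(j5) = atan2(Im, Re) = atan2(-0.18546, 0.0519288) = -74.36°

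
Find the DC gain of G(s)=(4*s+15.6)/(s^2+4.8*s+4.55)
DC gain = G(0) = num(0)/den(0) = 15.6/4.55 = 3.429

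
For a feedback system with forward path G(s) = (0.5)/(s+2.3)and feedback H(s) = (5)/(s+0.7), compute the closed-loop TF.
Closed-loop T = G/(1+GH).
Numerator: G_num * H_den = 0.5*s + 0.35.
Denominator: G_den * H_den + G_num * H_num = (s^2 + 3*s + 1.61) + (2.5) = s^2 + 3*s + 4.11.
T(s) = (0.5*s + 0.35)/(s^2 + 3*s + 4.11)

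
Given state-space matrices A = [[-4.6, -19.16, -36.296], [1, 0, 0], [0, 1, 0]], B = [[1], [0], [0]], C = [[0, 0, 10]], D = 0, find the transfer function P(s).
P(s) = C(sI - A)⁻¹B + D.
Characteristic polynomial det(sI - A) = s^3 + 4.6*s^2 + 19.16*s + 36.296.
Numerator from C·adj(sI-A)·B + D·det(sI-A) = 10.
P(s) = (10)/(s^3 + 4.6*s^2 + 19.16*s + 36.296)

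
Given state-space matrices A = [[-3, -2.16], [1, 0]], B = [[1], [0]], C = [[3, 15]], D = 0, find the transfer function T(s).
T(s) = C(sI - A)⁻¹B + D.
Characteristic polynomial det(sI - A) = s^2 + 3*s + 2.16.
Numerator from C·adj(sI-A)·B + D·det(sI-A) = 3*s + 15.
T(s) = (3*s + 15)/(s^2 + 3*s + 2.16)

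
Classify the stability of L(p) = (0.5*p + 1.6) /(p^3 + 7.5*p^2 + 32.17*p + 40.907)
Denominator: p^3 + 7.5*p^2 + 32.17*p + 40.907 = (p + 1.9)(p^2 + 5.6*p + 21.53). Poles: -1.9, -2.8 + 3.7j, -2.8 - 3.7j. Stable (all poles in LHP)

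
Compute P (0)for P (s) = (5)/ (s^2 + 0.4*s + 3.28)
DC gain = P(0) = num(0)/den(0) = 5/3.28 = 1.524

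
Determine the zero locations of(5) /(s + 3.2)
Numerator is a nonzero constant (5) → Zeros: none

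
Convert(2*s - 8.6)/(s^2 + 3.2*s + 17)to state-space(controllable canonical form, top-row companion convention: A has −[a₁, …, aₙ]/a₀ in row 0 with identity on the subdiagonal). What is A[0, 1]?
Reachable canonical form for den = s^2 + 3.2*s + 17: top row of A = -[a₁,a₂,...,aₙ]/a₀, ones on the subdiagonal, zeros elsewhere.
A = [[-3.2, -17], [1, 0]].
A[0,1] = -17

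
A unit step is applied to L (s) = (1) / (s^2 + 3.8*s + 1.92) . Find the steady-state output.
FVT: lim_{t→∞} y(t) = lim_{s→0} s*Y(s) where Y(s) = L(s)/s.
= lim_{s→0} L(s) = L(0) = num(0)/den(0) = 1/1.92 = 0.5208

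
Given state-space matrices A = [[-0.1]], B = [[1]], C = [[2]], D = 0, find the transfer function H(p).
H(p) = C(pI - A)⁻¹B + D.
Characteristic polynomial det(pI - A) = p + 0.1.
Numerator from C·adj(pI-A)·B + D·det(pI-A) = 2.
H(p) = (2)/(p + 0.1)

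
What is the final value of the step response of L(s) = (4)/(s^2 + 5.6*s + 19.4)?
FVT: lim_{t→∞} y(t) = lim_{s→0} s*Y(s) where Y(s) = L(s)/s.
= lim_{s→0} L(s) = L(0) = num(0)/den(0) = 4/19.4 = 0.2062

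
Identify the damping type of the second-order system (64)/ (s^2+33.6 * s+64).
Standard form: ωn²/(s²+2ζωn·s+ωn²) gives ωn=8, ζ=2.1.
Overdamped (ζ = 2.1 > 1)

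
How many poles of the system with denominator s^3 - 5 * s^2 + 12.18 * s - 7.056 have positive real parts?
s^3 - 5*s^2 + 12.18*s - 7.056 = (s - 0.8)(s^2 - 4.2*s + 8.82). Poles: 0.8, 2.1 + 2.1j, 2.1 - 2.1j. RHP poles (Re>0): 3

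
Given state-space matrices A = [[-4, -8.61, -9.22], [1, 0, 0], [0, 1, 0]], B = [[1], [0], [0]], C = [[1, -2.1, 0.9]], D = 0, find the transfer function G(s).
G(s) = C(sI - A)⁻¹B + D.
Characteristic polynomial det(sI - A) = s^3 + 4*s^2 + 8.61*s + 9.22.
Numerator from C·adj(sI-A)·B + D·det(sI-A) = s^2 - 2.1*s + 0.9.
G(s) = (s^2 - 2.1*s + 0.9)/(s^3 + 4*s^2 + 8.61*s + 9.22)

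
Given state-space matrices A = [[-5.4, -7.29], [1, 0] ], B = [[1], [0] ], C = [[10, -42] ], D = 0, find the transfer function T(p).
T(p) = C(pI - A)⁻¹B + D.
Characteristic polynomial det(pI - A) = p^2 + 5.4*p + 7.29.
Numerator from C·adj(pI-A)·B + D·det(pI-A) = 10*p - 42.
T(p) = (10*p - 42)/(p^2 + 5.4*p + 7.29)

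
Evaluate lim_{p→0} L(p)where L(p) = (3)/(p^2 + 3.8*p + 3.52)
DC gain = L(0) = num(0)/den(0) = 3/3.52 = 0.8523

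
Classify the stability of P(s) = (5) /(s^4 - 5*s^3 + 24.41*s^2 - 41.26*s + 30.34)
Denominator: s^4 - 5*s^3 + 24.41*s^2 - 41.26*s + 30.34 = (s^2 - 2.8*s + 16.4)(s^2 - 2.2*s + 1.85). Poles: 1.1 + 0.8j, 1.1 - 0.8j, 1.4 + 3.8j, 1.4 - 3.8j. Unstable (4 pole(s) in RHP)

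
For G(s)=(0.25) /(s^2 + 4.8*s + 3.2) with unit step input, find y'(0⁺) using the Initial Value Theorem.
IVT: y'(0⁺) = lim_{s→∞} s²·Y(s) = lim_{s→∞} s·G(s).
deg(num) = 0, deg(den) = 2, relative degree = 2 ≥ 2, so s·G(s) → 0. Initial slope = 0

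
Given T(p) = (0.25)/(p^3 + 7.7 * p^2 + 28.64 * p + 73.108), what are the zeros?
Numerator is a nonzero constant (0.25) → Zeros: none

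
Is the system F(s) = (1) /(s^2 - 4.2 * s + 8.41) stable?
Denominator: s^2 - 4.2*s + 8.41. Poles: 2.1 + 2j, 2.1 - 2j. All Re(p)<0: No (unstable)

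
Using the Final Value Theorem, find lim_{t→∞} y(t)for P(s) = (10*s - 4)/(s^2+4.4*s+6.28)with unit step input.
FVT: lim_{t→∞} y(t) = lim_{s→0} s*Y(s) where Y(s) = P(s)/s.
= lim_{s→0} P(s) = P(0) = num(0)/den(0) = -4/6.28 = -0.6369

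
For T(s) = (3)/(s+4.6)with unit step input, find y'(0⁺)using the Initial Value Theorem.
IVT: y'(0⁺) = lim_{s→∞} s²·Y(s) = lim_{s→∞} s·T(s).
deg(num) = 0, deg(den) = 1, relative degree = 1, so s·T(s) → (leading num)/(leading den) = 3/1 = 3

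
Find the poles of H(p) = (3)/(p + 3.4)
Set denominator = 0: p + 3.4 = 0 → Poles: -3.4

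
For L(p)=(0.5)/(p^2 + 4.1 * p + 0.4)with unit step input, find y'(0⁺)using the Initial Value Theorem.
IVT: y'(0⁺) = lim_{p→∞} p²·Y(p) = lim_{p→∞} p·L(p).
deg(num) = 0, deg(den) = 2, relative degree = 2 ≥ 2, so p·L(p) → 0. Initial slope = 0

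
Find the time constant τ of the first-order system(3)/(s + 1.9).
First-order system: τ = -1/pole. Pole = -1.9. τ = -1/(-1.9) = 0.5263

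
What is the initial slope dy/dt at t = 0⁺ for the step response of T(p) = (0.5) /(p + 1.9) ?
IVT: y'(0⁺) = lim_{p→∞} p²·Y(p) = lim_{p→∞} p·T(p).
deg(num) = 0, deg(den) = 1, relative degree = 1, so p·T(p) → (leading num)/(leading den) = 0.5/1 = 0.5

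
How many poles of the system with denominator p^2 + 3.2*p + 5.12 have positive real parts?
Poles: -1.6 + 1.6j, -1.6 - 1.6j. RHP poles (Re>0): 0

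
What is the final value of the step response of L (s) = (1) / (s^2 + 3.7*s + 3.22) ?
FVT: lim_{t→∞} y(t) = lim_{s→0} s*Y(s) where Y(s) = L(s)/s.
= lim_{s→0} L(s) = L(0) = num(0)/den(0) = 1/3.22 = 0.3106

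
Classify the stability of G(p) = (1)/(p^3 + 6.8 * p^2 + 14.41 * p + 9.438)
Denominator: p^3 + 6.8*p^2 + 14.41*p + 9.438 = (p + 3.3)(p + 1.3)(p + 2.2). Poles: -1.3, -2.2, -3.3. Stable (all poles in LHP)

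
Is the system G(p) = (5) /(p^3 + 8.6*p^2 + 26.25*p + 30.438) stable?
Denominator: p^3 + 8.6*p^2 + 26.25*p + 30.438 = (p + 3.8)(p^2 + 4.8*p + 8.01). Poles: -2.4 + 1.5j, -2.4 - 1.5j, -3.8. All Re(p)<0: Yes (stable)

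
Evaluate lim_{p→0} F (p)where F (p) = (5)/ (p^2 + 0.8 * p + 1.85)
DC gain = F(0) = num(0)/den(0) = 5/1.85 = 2.703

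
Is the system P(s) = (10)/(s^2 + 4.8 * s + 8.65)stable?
Denominator: s^2 + 4.8*s + 8.65. Poles: -2.4 + 1.7j, -2.4 - 1.7j. All Re(p)<0: Yes (stable)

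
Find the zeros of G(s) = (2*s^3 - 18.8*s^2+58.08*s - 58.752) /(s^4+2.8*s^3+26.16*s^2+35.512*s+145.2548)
Set numerator = 0: 2*s^3 - 18.8*s^2 + 58.08*s - 58.752 = 2*(s - 3.6)(s - 2.4)(s - 3.4) = 0 → Zeros: 2.4, 3.4, 3.6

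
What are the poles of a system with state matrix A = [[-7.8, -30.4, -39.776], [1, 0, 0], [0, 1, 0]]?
Eigenvalues solve det(λI - A) = 0.
Characteristic polynomial: λ^3 + 7.8*λ^2 + 30.4*λ + 39.776 = 0.
Factor: (λ + 2.2)(λ^2 + 5.6*λ + 18.08) = 0.
Roots: -2.2, -2.8 + 3.2j, -2.8 - 3.2j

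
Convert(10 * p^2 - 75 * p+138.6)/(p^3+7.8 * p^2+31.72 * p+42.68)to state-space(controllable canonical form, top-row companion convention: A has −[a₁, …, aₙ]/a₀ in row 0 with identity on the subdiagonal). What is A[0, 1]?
Reachable canonical form for den = p^3 + 7.8*p^2 + 31.72*p + 42.68: top row of A = -[a₁,a₂,...,aₙ]/a₀, ones on the subdiagonal, zeros elsewhere.
A = [[-7.8, -31.72, -42.68], [1, 0, 0], [0, 1, 0]].
A[0,1] = -31.72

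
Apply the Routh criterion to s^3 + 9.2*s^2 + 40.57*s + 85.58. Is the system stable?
Routh array:
s^3: [1, 40.57]; s^2: [9.2, 85.58]; s^1: [31.2678]; s^0: [85.58]
First column: [1, 9.2, 31.2678, 85.58]. Sign changes = 0.
Yes, stable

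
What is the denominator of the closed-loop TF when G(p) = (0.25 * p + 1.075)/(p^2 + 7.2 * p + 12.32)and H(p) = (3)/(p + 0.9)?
Characteristic poly = G_den * H_den + G_num * H_num = (p^3 + 8.1*p^2 + 18.8*p + 11.088) + (0.75*p + 3.225) = p^3 + 8.1*p^2 + 19.55*p + 14.313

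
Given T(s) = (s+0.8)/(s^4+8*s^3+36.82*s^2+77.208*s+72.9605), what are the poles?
Set denominator = 0: s^4 + 8*s^3 + 36.82*s^2 + 77.208*s + 72.9605 = (s^2 + 3.4*s + 4.33)(s^2 + 4.6*s + 16.85) = 0 → Poles: -1.7 + 1.2j, -1.7 - 1.2j, -2.3 + 3.4j, -2.3 - 3.4j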